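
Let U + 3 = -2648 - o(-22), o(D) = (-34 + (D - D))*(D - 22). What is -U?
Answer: 4147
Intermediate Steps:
o(D) = 748 - 34*D (o(D) = (-34 + 0)*(-22 + D) = -34*(-22 + D) = 748 - 34*D)
U = -4147 (U = -3 + (-2648 - (748 - 34*(-22))) = -3 + (-2648 - (748 + 748)) = -3 + (-2648 - 1*1496) = -3 + (-2648 - 1496) = -3 - 4144 = -4147)
-U = -1*(-4147) = 4147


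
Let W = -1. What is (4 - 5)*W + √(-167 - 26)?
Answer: 1 + I*√193 ≈ 1.0 + 13.892*I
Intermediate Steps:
(4 - 5)*W + √(-167 - 26) = (4 - 5)*(-1) + √(-167 - 26) = -1*(-1) + √(-193) = 1 + I*√193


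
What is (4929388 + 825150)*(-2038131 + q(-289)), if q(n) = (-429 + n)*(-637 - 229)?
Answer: -8150399614534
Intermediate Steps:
q(n) = 371514 - 866*n (q(n) = (-429 + n)*(-866) = 371514 - 866*n)
(4929388 + 825150)*(-2038131 + q(-289)) = (4929388 + 825150)*(-2038131 + (371514 - 866*(-289))) = 5754538*(-2038131 + (371514 + 250274)) = 5754538*(-2038131 + 621788) = 5754538*(-1416343) = -8150399614534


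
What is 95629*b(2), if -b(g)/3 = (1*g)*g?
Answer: -1147548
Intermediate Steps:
b(g) = -3*g² (b(g) = -3*1*g*g = -3*g*g = -3*g²)
95629*b(2) = 95629*(-3*2²) = 95629*(-3*4) = 95629*(-12) = -1147548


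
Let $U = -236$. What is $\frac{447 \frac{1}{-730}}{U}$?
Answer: $\frac{447}{172280} \approx 0.0025946$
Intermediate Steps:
$\frac{447 \frac{1}{-730}}{U} = \frac{447 \frac{1}{-730}}{-236} = 447 \left(- \frac{1}{730}\right) \left(- \frac{1}{236}\right) = \left(- \frac{447}{730}\right) \left(- \frac{1}{236}\right) = \frac{447}{172280}$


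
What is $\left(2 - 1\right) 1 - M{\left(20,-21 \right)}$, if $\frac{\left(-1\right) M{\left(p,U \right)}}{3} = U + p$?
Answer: $-2$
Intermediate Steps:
$M{\left(p,U \right)} = - 3 U - 3 p$ ($M{\left(p,U \right)} = - 3 \left(U + p\right) = - 3 U - 3 p$)
$\left(2 - 1\right) 1 - M{\left(20,-21 \right)} = \left(2 - 1\right) 1 - \left(\left(-3\right) \left(-21\right) - 60\right) = 1 \cdot 1 - \left(63 - 60\right) = 1 - 3 = -2$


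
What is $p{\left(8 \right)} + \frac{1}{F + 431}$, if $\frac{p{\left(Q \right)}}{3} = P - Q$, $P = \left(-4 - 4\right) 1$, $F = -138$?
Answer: $- \frac{14063}{293} \approx -47.997$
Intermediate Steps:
$P = -8$ ($P = \left(-8\right) 1 = -8$)
$p{\left(Q \right)} = -24 - 3 Q$ ($p{\left(Q \right)} = 3 \left(-8 - Q\right) = -24 - 3 Q$)
$p{\left(8 \right)} + \frac{1}{F + 431} = \left(-24 - 24\right) + \frac{1}{-138 + 431} = \left(-24 - 24\right) + \frac{1}{293} = -48 + \frac{1}{293} = - \frac{14063}{293}$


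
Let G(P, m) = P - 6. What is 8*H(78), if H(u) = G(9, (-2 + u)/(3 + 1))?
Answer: 24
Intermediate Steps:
G(P, m) = -6 + P
H(u) = 3 (H(u) = -6 + 9 = 3)
8*H(78) = 8*3 = 24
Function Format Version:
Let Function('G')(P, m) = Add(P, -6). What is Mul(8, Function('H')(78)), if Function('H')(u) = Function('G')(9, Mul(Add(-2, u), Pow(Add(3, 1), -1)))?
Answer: 24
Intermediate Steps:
Function('G')(P, m) = Add(-6, P)
Function('H')(u) = 3 (Function('H')(u) = Add(-6, 9) = 3)
Mul(8, Function('H')(78)) = Mul(8, 3) = 24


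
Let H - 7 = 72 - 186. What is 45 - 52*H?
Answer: 5609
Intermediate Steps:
H = -107 (H = 7 + (72 - 186) = 7 - 114 = -107)
45 - 52*H = 45 - 52*(-107) = 45 + 5564 = 5609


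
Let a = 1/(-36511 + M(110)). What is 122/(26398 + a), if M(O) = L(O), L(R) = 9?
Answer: 4453244/963579795 ≈ 0.0046216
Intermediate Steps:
M(O) = 9
a = -1/36502 (a = 1/(-36511 + 9) = 1/(-36502) = -1/36502 ≈ -2.7396e-5)
122/(26398 + a) = 122/(26398 - 1/36502) = 122/(963579795/36502) = (36502/963579795)*122 = 4453244/963579795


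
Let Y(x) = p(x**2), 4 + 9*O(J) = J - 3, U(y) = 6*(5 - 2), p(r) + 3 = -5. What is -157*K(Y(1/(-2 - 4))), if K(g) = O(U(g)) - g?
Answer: -13031/9 ≈ -1447.9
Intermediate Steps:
p(r) = -8 (p(r) = -3 - 5 = -8)
U(y) = 18 (U(y) = 6*3 = 18)
O(J) = -7/9 + J/9 (O(J) = -4/9 + (J - 3)/9 = -4/9 + (-3 + J)/9 = -4/9 + (-1/3 + J/9) = -7/9 + J/9)
Y(x) = -8
K(g) = 11/9 - g (K(g) = (-7/9 + (1/9)*18) - g = (-7/9 + 2) - g = 11/9 - g)
-157*K(Y(1/(-2 - 4))) = -157*(11/9 - 1*(-8)) = -157*(11/9 + 8) = -157*83/9 = -13031/9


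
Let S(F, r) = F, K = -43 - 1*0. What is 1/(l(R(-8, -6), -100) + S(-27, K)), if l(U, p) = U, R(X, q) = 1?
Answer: -1/26 ≈ -0.038462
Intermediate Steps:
K = -43 (K = -43 + 0 = -43)
1/(l(R(-8, -6), -100) + S(-27, K)) = 1/(1 - 27) = 1/(-26) = -1/26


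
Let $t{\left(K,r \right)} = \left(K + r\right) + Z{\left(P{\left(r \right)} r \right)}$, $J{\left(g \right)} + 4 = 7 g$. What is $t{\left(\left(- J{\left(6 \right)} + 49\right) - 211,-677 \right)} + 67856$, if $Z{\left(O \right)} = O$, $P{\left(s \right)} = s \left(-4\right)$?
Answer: $-1766337$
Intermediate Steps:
$J{\left(g \right)} = -4 + 7 g$
$P{\left(s \right)} = - 4 s$
$t{\left(K,r \right)} = K + r - 4 r^{2}$ ($t{\left(K,r \right)} = \left(K + r\right) + - 4 r r = \left(K + r\right) - 4 r^{2} = K + r - 4 r^{2}$)
$t{\left(\left(- J{\left(6 \right)} + 49\right) - 211,-677 \right)} + 67856 = \left(\left(\left(- (-4 + 7 \cdot 6) + 49\right) - 211\right) - 677 - 4 \left(-677\right)^{2}\right) + 67856 = \left(\left(\left(- (-4 + 42) + 49\right) - 211\right) - 677 - 1833316\right) + 67856 = \left(\left(\left(\left(-1\right) 38 + 49\right) - 211\right) - 677 - 1833316\right) + 67856 = \left(\left(\left(-38 + 49\right) - 211\right) - 677 - 1833316\right) + 67856 = \left(\left(11 - 211\right) - 677 - 1833316\right) + 67856 = \left(-200 - 677 - 1833316\right) + 67856 = -1834193 + 67856 = -1766337$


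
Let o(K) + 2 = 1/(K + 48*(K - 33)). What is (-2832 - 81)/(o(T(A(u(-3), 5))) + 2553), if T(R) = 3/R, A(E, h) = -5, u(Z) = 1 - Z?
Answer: -23499171/20578912 ≈ -1.1419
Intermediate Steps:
o(K) = -2 + 1/(-1584 + 49*K) (o(K) = -2 + 1/(K + 48*(K - 33)) = -2 + 1/(K + 48*(-33 + K)) = -2 + 1/(K + (-1584 + 48*K)) = -2 + 1/(-1584 + 49*K))
(-2832 - 81)/(o(T(A(u(-3), 5))) + 2553) = (-2832 - 81)/((3169 - 294/(-5))/(-1584 + 49*(3/(-5))) + 2553) = -2913/((3169 - 294*(-1)/5)/(-1584 + 49*(3*(-⅕))) + 2553) = -2913/((3169 - 98*(-⅗))/(-1584 + 49*(-⅗)) + 2553) = -2913/((3169 + 294/5)/(-1584 - 147/5) + 2553) = -2913/((16139/5)/(-8067/5) + 2553) = -2913/(-5/8067*16139/5 + 2553) = -2913/(-16139/8067 + 2553) = -2913/20578912/8067 = -2913*8067/20578912 = -23499171/20578912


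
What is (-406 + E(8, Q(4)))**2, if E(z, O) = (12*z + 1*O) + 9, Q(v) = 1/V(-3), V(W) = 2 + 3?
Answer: 2262016/25 ≈ 90481.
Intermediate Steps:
V(W) = 5
Q(v) = 1/5
E(z, O) = 9 + O + 12*z (E(z, O) = (12*z + O) + 9 = (O + 12*z) + 9 = 9 + O + 12*z)
(-406 + E(8, Q(4)))**2 = (-406 + (9 + 1/5 + 12*8))**2 = (-406 + (9 + 1/5 + 96))**2 = (-406 + 526/5)**2 = (-1504/5)**2 = 2262016/25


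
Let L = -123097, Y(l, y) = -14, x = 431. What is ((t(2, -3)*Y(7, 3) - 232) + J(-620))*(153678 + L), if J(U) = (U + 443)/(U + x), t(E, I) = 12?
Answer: -768836921/63 ≈ -1.2204e+7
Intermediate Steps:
J(U) = (443 + U)/(431 + U) (J(U) = (U + 443)/(U + 431) = (443 + U)/(431 + U))
((t(2, -3)*Y(7, 3) - 232) + J(-620))*(153678 + L) = ((12*(-14) - 232) + (443 - 620)/(431 - 620))*(153678 - 123097) = ((-168 - 232) - 177/(-189))*30581 = (-400 - 1/189*(-177))*30581 = (-400 + 59/63)*30581 = -25141/63*30581 = -768836921/63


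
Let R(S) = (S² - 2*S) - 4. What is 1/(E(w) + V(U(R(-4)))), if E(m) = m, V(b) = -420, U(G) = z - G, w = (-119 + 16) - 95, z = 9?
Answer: -1/618 ≈ -0.0016181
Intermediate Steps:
R(S) = -4 + S² - 2*S
w = -198 (w = -103 - 95 = -198)
U(G) = 9 - G
1/(E(w) + V(U(R(-4)))) = 1/(-198 - 420) = 1/(-618) = -1/618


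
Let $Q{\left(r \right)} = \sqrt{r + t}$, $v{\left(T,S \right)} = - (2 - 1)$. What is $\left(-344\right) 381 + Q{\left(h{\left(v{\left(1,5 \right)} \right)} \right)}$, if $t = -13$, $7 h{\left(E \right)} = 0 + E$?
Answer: $-131064 + \frac{2 i \sqrt{161}}{7} \approx -1.3106 \cdot 10^{5} + 3.6253 i$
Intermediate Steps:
$v{\left(T,S \right)} = -1$ ($v{\left(T,S \right)} = \left(-1\right) 1 = -1$)
$h{\left(E \right)} = \frac{E}{7}$ ($h{\left(E \right)} = \frac{0 + E}{7} = \frac{E}{7}$)
$Q{\left(r \right)} = \sqrt{-13 + r}$ ($Q{\left(r \right)} = \sqrt{r - 13} = \sqrt{-13 + r}$)
$\left(-344\right) 381 + Q{\left(h{\left(v{\left(1,5 \right)} \right)} \right)} = \left(-344\right) 381 + \sqrt{-13 + \frac{1}{7} \left(-1\right)} = -131064 + \sqrt{-13 - \frac{1}{7}} = -131064 + \sqrt{- \frac{92}{7}} = -131064 + \frac{2 i \sqrt{161}}{7}$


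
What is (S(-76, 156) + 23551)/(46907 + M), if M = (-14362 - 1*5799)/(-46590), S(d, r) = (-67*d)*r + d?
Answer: 38102559930/2185417291 ≈ 17.435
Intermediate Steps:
S(d, r) = d - 67*d*r (S(d, r) = -67*d*r + d = d - 67*d*r)
M = 20161/46590 (M = (-14362 - 5799)*(-1/46590) = -20161*(-1/46590) = 20161/46590 ≈ 0.43273)
(S(-76, 156) + 23551)/(46907 + M) = (-76*(1 - 67*156) + 23551)/(46907 + 20161/46590) = (-76*(1 - 10452) + 23551)/(2185417291/46590) = (-76*(-10451) + 23551)*(46590/2185417291) = (794276 + 23551)*(46590/2185417291) = 817827*(46590/2185417291) = 38102559930/2185417291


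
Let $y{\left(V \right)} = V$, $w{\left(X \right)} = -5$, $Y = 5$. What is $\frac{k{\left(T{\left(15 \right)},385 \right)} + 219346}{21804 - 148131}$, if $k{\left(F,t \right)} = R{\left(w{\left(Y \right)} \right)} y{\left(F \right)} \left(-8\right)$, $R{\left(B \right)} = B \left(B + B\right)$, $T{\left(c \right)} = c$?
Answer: $- \frac{213346}{126327} \approx -1.6888$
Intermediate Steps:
$R{\left(B \right)} = 2 B^{2}$ ($R{\left(B \right)} = B 2 B = 2 B^{2}$)
$k{\left(F,t \right)} = - 400 F$ ($k{\left(F,t \right)} = 2 \left(-5\right)^{2} F \left(-8\right) = 2 \cdot 25 F \left(-8\right) = 50 F \left(-8\right) = - 400 F$)
$\frac{k{\left(T{\left(15 \right)},385 \right)} + 219346}{21804 - 148131} = \frac{\left(-400\right) 15 + 219346}{21804 - 148131} = \frac{-6000 + 219346}{-126327} = 213346 \left(- \frac{1}{126327}\right) = - \frac{213346}{126327}$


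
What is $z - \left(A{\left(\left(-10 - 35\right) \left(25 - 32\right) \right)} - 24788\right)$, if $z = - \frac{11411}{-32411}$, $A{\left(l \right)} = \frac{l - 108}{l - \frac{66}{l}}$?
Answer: $\frac{26554580763702}{1071280783} \approx 24788.0$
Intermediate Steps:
$A{\left(l \right)} = \frac{-108 + l}{l - \frac{66}{l}}$
$z = \frac{11411}{32411}$ ($z = \left(-11411\right) \left(- \frac{1}{32411}\right) = \frac{11411}{32411} \approx 0.35207$)
$z - \left(A{\left(\left(-10 - 35\right) \left(25 - 32\right) \right)} - 24788\right) = \frac{11411}{32411} - \left(\frac{\left(-10 - 35\right) \left(25 - 32\right) \left(-108 + \left(-10 - 35\right) \left(25 - 32\right)\right)}{-66 + \left(\left(-10 - 35\right) \left(25 - 32\right)\right)^{2}} - 24788\right) = \frac{11411}{32411} - \left(\frac{\left(-45\right) \left(-7\right) \left(-108 - -315\right)}{-66 + \left(\left(-45\right) \left(-7\right)\right)^{2}} - 24788\right) = \frac{11411}{32411} - \left(\frac{315 \left(-108 + 315\right)}{-66 + 315^{2}} - 24788\right) = \frac{11411}{32411} - \left(315 \frac{1}{-66 + 99225} \cdot 207 - 24788\right) = \frac{11411}{32411} - \left(315 \cdot \frac{1}{99159} \cdot 207 - 24788\right) = \frac{11411}{32411} - \left(\frac{21735}{33053} - 24788\right) = \frac{11411}{32411} - - \frac{819296029}{33053} = \frac{11411}{32411} + \frac{819296029}{33053} = \frac{26554580763702}{1071280783}$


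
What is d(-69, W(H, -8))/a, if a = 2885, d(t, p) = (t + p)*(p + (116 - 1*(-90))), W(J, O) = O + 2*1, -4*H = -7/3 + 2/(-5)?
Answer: -3000/577 ≈ -5.1993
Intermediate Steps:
H = 41/60 (H = -(-7/3 + 2/(-5))/4 = -(-7*⅓ + 2*(-⅕))/4 = -(-7/3 - ⅖)/4 = -¼*(-41/15) = 41/60 ≈ 0.68333)
W(J, O) = 2 + O (W(J, O) = O + 2 = 2 + O)
d(t, p) = (206 + p)*(p + t) (d(t, p) = (p + t)*(p + (116 + 90)) = (p + t)*(p + 206) = (p + t)*(206 + p) = (206 + p)*(p + t))
d(-69, W(H, -8))/a = ((2 - 8)² + 206*(2 - 8) + 206*(-69) + (2 - 8)*(-69))/2885 = ((-6)² + 206*(-6) - 14214 - 6*(-69))*(1/2885) = (36 - 1236 - 14214 + 414)*(1/2885) = -15000*1/2885 = -3000/577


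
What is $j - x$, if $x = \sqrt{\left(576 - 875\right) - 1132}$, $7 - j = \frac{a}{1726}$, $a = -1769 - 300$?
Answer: $\frac{14151}{1726} - 3 i \sqrt{159} \approx 8.1987 - 37.829 i$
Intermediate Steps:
$a = -2069$
$j = \frac{14151}{1726}$ ($j = 7 - - \frac{2069}{1726} = 7 + \frac{2069}{1726} = \frac{14151}{1726} \approx 8.1987$)
$x = 3 i \sqrt{159}$ ($x = \sqrt{-299 - 1132} = \sqrt{-1431} = 3 i \sqrt{159} \approx 37.829 i$)
$j - x = \frac{14151}{1726} - 3 i \sqrt{159}$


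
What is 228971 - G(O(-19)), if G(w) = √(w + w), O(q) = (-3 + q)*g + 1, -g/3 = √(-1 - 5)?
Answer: 228971 - √(2 + 132*I*√6) ≈ 2.2896e+5 - 12.676*I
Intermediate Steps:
g = -3*I*√6 (g = -3*√(-1 - 5) = -3*I*√6 ≈ -7.3485*I)
O(q) = 1 - 3*I*√6*(-3 + q) (O(q) = (-3 + q)*(-3*I*√6) + 1 = -3*I*√6*(-3 + q) + 1 = 1 - 3*I*√6*(-3 + q))
G(w) = √2*√w (G(w) = √(2*w) = √2*√w)
228971 - G(O(-19)) = 228971 - √2*√(1 + 9*I*√6 - 3*I*(-19)*√6) = 228971 - √2*√(1 + 9*I*√6 + 57*I*√6) = 228971 - √2*√(1 + 66*I*√6)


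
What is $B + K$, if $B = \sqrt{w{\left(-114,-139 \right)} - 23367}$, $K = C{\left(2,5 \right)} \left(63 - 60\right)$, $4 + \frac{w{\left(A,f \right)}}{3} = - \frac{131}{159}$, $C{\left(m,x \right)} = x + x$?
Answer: $30 + \frac{i \sqrt{65678554}}{53} \approx 30.0 + 152.91 i$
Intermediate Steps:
$C{\left(m,x \right)} = 2 x$
$w{\left(A,f \right)} = - \frac{767}{53}$ ($w{\left(A,f \right)} = -12 + 3 \left(- \frac{131}{159}\right) = -12 - \frac{131}{53} = - \frac{767}{53}$)
$K = 30$ ($K = 2 \cdot 5 \left(63 - 60\right) = 10 \cdot 3 = 30$)
$B = \frac{i \sqrt{65678554}}{53}$ ($B = \sqrt{- \frac{767}{53} - 23367} = \sqrt{- \frac{1239218}{53}} = \frac{i \sqrt{65678554}}{53} \approx 152.91 i$)
$B + K = \frac{i \sqrt{65678554}}{53} + 30 = 30 + \frac{i \sqrt{65678554}}{53}$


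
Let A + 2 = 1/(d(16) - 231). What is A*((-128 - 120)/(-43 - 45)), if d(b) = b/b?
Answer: -14291/2530 ≈ -5.6486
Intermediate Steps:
d(b) = 1
A = -461/230 (A = -2 + 1/(1 - 231) = -2 + 1/(-230) = -2 - 1/230 = -461/230 ≈ -2.0043)
A*((-128 - 120)/(-43 - 45)) = -461*(-128 - 120)/(230*(-43 - 45)) = -(-57164)/(115*(-88)) = -(-57164)*(-1)/(115*88) = -461/230*31/11 = -14291/2530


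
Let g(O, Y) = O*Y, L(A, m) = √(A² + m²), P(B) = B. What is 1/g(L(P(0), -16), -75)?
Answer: -1/1200 ≈ -0.00083333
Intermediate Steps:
1/g(L(P(0), -16), -75) = 1/(√(0² + (-16)²)*(-75)) = 1/(√(0 + 256)*(-75)) = 1/(√256*(-75)) = 1/(16*(-75)) = 1/(-1200) = -1/1200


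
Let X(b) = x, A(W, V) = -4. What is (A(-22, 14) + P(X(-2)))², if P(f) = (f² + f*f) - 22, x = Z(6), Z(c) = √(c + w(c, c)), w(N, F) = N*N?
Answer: 3364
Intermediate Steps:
w(N, F) = N²
Z(c) = √(c + c²)
x = √42 (x = √(6*(1 + 6)) = √(6*7) = √42 ≈ 6.4807)
X(b) = √42
P(f) = -22 + 2*f² (P(f) = (f² + f²) - 22 = 2*f² - 22 = -22 + 2*f²)
(A(-22, 14) + P(X(-2)))² = (-4 + (-22 + 2*(√42)²))² = (-4 + (-22 + 2*42))² = (-4 + (-22 + 84))² = (-4 + 62)² = 58² = 3364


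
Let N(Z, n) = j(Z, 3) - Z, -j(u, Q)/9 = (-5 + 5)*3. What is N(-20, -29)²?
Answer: 400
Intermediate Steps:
j(u, Q) = 0 (j(u, Q) = -9*(-5 + 5)*3 = -0*3 = -9*0 = 0)
N(Z, n) = -Z (N(Z, n) = 0 - Z = -Z)
N(-20, -29)² = (-1*(-20))² = 20² = 400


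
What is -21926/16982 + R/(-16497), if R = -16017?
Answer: -14952088/46692009 ≈ -0.32023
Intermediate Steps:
-21926/16982 + R/(-16497) = -21926/16982 - 16017/(-16497) = -21926*1/16982 - 16017*(-1/16497) = -10963/8491 + 5339/5499 = -14952088/46692009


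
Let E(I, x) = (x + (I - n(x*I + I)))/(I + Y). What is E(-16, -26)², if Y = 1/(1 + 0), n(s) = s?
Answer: 195364/225 ≈ 868.28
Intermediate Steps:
Y = 1 (Y = 1/1 = 1)
E(I, x) = (x - I*x)/(1 + I) (E(I, x) = (x + (I - (x*I + I)))/(I + 1) = (x + (I - (I*x + I)))/(1 + I) = (x + (I - (I + I*x)))/(1 + I) = (x + (I + (-I - I*x)))/(1 + I) = (x - I*x)/(1 + I))
E(-16, -26)² = (-26*(1 - 1*(-16))/(1 - 16))² = (-26*(1 + 16)/(-15))² = (-26*(-1/15)*17)² = (442/15)² = 195364/225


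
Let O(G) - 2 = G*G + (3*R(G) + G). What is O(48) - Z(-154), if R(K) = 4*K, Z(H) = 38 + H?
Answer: 3046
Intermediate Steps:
O(G) = 2 + G² + 13*G (O(G) = 2 + (G*G + (3*(4*G) + G)) = 2 + (G² + (12*G + G)) = 2 + (G² + 13*G) = 2 + G² + 13*G)
O(48) - Z(-154) = (2 + 48² + 13*48) - (38 - 154) = (2 + 2304 + 624) - 1*(-116) = 2930 + 116 = 3046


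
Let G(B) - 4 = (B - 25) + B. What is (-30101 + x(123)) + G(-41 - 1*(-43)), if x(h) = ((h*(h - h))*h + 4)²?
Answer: -30102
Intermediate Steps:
x(h) = 16 (x(h) = ((h*0)*h + 4)² = (0*h + 4)² = (0 + 4)² = 4² = 16)
G(B) = -21 + 2*B (G(B) = 4 + ((B - 25) + B) = 4 + ((-25 + B) + B) = 4 + (-25 + 2*B) = -21 + 2*B)
(-30101 + x(123)) + G(-41 - 1*(-43)) = (-30101 + 16) + (-21 + 2*(-41 - 1*(-43))) = -30085 + (-21 + 2*(-41 + 43)) = -30085 + (-21 + 2*2) = -30085 + (-21 + 4) = -30085 - 17 = -30102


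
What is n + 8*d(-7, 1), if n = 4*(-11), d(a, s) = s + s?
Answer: -28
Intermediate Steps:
d(a, s) = 2*s
n = -44
n + 8*d(-7, 1) = -44 + 8*(2*1) = -44 + 8*2 = -44 + 16 = -28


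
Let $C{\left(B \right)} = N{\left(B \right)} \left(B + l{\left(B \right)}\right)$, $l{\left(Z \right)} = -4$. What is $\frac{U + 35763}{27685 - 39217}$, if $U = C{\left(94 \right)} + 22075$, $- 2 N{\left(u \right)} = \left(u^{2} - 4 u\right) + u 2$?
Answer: $\frac{165661}{5766} \approx 28.731$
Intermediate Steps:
$N{\left(u \right)} = u - \frac{u^{2}}{2}$ ($N{\left(u \right)} = - \frac{\left(u^{2} - 4 u\right) + u 2}{2} = - \frac{\left(u^{2} - 4 u\right) + 2 u}{2} = - \frac{u^{2} - 2 u}{2} = u - \frac{u^{2}}{2}$)
$C{\left(B \right)} = \frac{B \left(-4 + B\right) \left(2 - B\right)}{2}$ ($C{\left(B \right)} = \frac{B \left(2 - B\right)}{2} \left(B - 4\right) = \frac{B \left(2 - B\right)}{2} \left(-4 + B\right) = \frac{B \left(-4 + B\right) \left(2 - B\right)}{2}$)
$U = -367085$ ($U = \left(- \frac{1}{2}\right) 94 \left(-4 + 94\right) \left(-2 + 94\right) + 22075 = \left(- \frac{1}{2}\right) 94 \cdot 90 \cdot 92 + 22075 = -389160 + 22075 = -367085$)
$\frac{U + 35763}{27685 - 39217} = \frac{-367085 + 35763}{27685 - 39217} = - \frac{331322}{-11532} = \left(-331322\right) \left(- \frac{1}{11532}\right) = \frac{165661}{5766}$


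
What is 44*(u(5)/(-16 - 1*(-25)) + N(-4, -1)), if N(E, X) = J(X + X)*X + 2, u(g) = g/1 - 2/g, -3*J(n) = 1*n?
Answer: 3652/45 ≈ 81.156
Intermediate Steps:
J(n) = -n/3
u(g) = g - 2/g (u(g) = g*1 - 2/g = g - 2/g)
N(E, X) = 2 - 2*X²/3 (N(E, X) = (-(X + X)/3)*X + 2 = (-2*X/3)*X + 2 = -2*X²/3 + 2 = 2 - 2*X²/3)
44*(u(5)/(-16 - 1*(-25)) + N(-4, -1)) = 44*((5 - 2/5)/(-16 - 1*(-25)) + (2 - ⅔*(-1)²)) = 44*((5 - 2*⅕)/(-16 + 25) + (2 - ⅔*1)) = 44*((5 - ⅖)/9 + (2 - ⅔)) = 44*((23/5)*(⅑) + 4/3) = 44*(23/45 + 4/3) = 44*(83/45) = 3652/45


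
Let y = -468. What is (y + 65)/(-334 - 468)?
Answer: 403/802 ≈ 0.50249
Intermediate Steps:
(y + 65)/(-334 - 468) = (-468 + 65)/(-334 - 468) = -403/(-802) = -403*(-1/802) = 403/802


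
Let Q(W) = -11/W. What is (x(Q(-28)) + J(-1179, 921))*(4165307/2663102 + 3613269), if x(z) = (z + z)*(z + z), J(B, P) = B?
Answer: -2222443330388662435/521967992 ≈ -4.2578e+9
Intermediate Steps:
x(z) = 4*z² (x(z) = (2*z)*(2*z) = 4*z²)
(x(Q(-28)) + J(-1179, 921))*(4165307/2663102 + 3613269) = (4*(-11/(-28))² - 1179)*(4165307/2663102 + 3613269) = (4*(-11*(-1/28))² - 1179)*(4165307*(1/2663102) + 3613269) = (4*(11/28)² - 1179)*(4165307/2663102 + 3613269) = (4*(121/784) - 1179)*(9622508065745/2663102) = (121/196 - 1179)*(9622508065745/2663102) = -230963/196*9622508065745/2663102 = -2222443330388662435/521967992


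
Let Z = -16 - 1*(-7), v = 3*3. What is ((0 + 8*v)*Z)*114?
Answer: -73872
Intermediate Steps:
v = 9
Z = -9 (Z = -16 + 7 = -9)
((0 + 8*v)*Z)*114 = ((0 + 8*9)*(-9))*114 = ((0 + 72)*(-9))*114 = (72*(-9))*114 = -648*114 = -73872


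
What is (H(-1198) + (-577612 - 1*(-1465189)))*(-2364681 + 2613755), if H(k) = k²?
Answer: 578544354794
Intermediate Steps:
(H(-1198) + (-577612 - 1*(-1465189)))*(-2364681 + 2613755) = ((-1198)² + (-577612 - 1*(-1465189)))*(-2364681 + 2613755) = (1435204 + (-577612 + 1465189))*249074 = (1435204 + 887577)*249074 = 2322781*249074 = 578544354794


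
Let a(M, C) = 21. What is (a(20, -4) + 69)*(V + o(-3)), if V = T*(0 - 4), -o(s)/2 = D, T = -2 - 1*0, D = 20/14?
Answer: 3240/7 ≈ 462.86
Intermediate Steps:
D = 10/7 (D = 20*(1/14) = 10/7 ≈ 1.4286)
T = -2 (T = -2 + 0 = -2)
o(s) = -20/7 (o(s) = -2*10/7 = -20/7)
V = 8 (V = -2*(0 - 4) = -2*(-4) = 8)
(a(20, -4) + 69)*(V + o(-3)) = (21 + 69)*(8 - 20/7) = 90*(36/7) = 3240/7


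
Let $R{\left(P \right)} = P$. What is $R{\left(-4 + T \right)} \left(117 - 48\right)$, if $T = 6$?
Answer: $138$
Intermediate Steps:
$R{\left(-4 + T \right)} \left(117 - 48\right) = \left(-4 + 6\right) \left(117 - 48\right) = 2 \cdot 69 = 138$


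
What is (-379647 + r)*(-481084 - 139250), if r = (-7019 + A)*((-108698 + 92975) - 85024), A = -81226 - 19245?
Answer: -6717544395197922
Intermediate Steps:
A = -100471
r = 10829295030 (r = (-7019 - 100471)*((-108698 + 92975) - 85024) = -107490*(-15723 - 85024) = -107490*(-100747) = 10829295030)
(-379647 + r)*(-481084 - 139250) = (-379647 + 10829295030)*(-481084 - 139250) = 10828915383*(-620334) = -6717544395197922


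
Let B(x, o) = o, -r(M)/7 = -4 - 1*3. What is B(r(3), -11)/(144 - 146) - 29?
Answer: -47/2 ≈ -23.500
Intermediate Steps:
r(M) = 49 (r(M) = -7*(-4 - 1*3) = -7*(-4 - 3) = -7*(-7) = 49)
B(r(3), -11)/(144 - 146) - 29 = -11/(144 - 146) - 29 = -11/(-2) - 29 = -11*(-½) - 29 = 11/2 - 29 = -47/2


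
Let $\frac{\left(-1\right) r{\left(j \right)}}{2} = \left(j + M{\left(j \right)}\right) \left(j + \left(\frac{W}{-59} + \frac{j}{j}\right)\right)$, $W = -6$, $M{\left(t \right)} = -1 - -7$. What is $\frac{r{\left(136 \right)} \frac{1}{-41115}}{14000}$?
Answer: $\frac{574319}{8490247500} \approx 6.7645 \cdot 10^{-5}$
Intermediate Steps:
$M{\left(t \right)} = 6$ ($M{\left(t \right)} = -1 + 7 = 6$)
$r{\left(j \right)} = - 2 \left(6 + j\right) \left(\frac{65}{59} + j\right)$ ($r{\left(j \right)} = - 2 \left(j + 6\right) \left(j + \left(- \frac{6}{-59} + \frac{j}{j}\right)\right) = - 2 \left(6 + j\right) \left(j + \left(\left(-6\right) \left(- \frac{1}{59}\right) + 1\right)\right) = - 2 \left(6 + j\right) \left(j + \left(\frac{6}{59} + 1\right)\right) = - 2 \left(6 + j\right) \left(j + \frac{65}{59}\right) = - 2 \left(6 + j\right) \left(\frac{65}{59} + j\right)$)
$\frac{r{\left(136 \right)} \frac{1}{-41115}}{14000} = \frac{\left(- \frac{780}{59} - 2 \cdot 136^{2} - \frac{113968}{59}\right) \frac{1}{-41115}}{14000} = \left(- \frac{780}{59} - 36992 - \frac{113968}{59}\right) \left(- \frac{1}{41115}\right) \frac{1}{14000} = \left(- \frac{2297276}{59}\right) \left(- \frac{1}{41115}\right) \frac{1}{14000} = \frac{2297276}{2425785} \cdot \frac{1}{14000} = \frac{574319}{8490247500}$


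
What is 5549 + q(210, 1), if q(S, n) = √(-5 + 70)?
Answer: 5549 + √65 ≈ 5557.1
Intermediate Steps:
q(S, n) = √65
5549 + q(210, 1) = 5549 + √65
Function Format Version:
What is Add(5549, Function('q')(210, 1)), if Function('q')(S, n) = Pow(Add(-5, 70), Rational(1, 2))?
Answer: Add(5549, Pow(65, Rational(1, 2))) ≈ 5557.1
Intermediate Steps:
Function('q')(S, n) = Pow(65, Rational(1, 2))
Add(5549, Function('q')(210, 1)) = Add(5549, Pow(65, Rational(1, 2)))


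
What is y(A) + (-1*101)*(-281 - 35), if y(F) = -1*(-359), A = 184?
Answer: 32275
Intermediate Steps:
y(F) = 359
y(A) + (-1*101)*(-281 - 35) = 359 + (-1*101)*(-281 - 35) = 359 - 101*(-316) = 359 + 31916 = 32275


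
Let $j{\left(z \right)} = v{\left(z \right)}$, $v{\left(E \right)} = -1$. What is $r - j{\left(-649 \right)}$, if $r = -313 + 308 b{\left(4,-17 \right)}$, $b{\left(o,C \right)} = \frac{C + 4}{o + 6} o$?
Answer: $- \frac{9568}{5} \approx -1913.6$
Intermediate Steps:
$j{\left(z \right)} = -1$
$b{\left(o,C \right)} = \frac{o \left(4 + C\right)}{6 + o}$ ($b{\left(o,C \right)} = \frac{4 + C}{6 + o} o = \frac{o \left(4 + C\right)}{6 + o}$)
$r = - \frac{9573}{5}$ ($r = -313 + 308 \frac{4 \left(4 - 17\right)}{6 + 4} = -313 + 308 \cdot 4 \cdot \frac{1}{10} \left(-13\right) = -313 + 308 \left(- \frac{26}{5}\right) = -313 - \frac{8008}{5} = - \frac{9573}{5} \approx -1914.6$)
$r - j{\left(-649 \right)} = - \frac{9573}{5} - -1 = - \frac{9573}{5} + 1 = - \frac{9568}{5}$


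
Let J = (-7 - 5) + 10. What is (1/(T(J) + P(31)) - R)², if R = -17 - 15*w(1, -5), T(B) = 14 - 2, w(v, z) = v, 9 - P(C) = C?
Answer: 101761/100 ≈ 1017.6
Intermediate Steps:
P(C) = 9 - C
J = -2 (J = -12 + 10 = -2)
T(B) = 12
R = -32 (R = -17 - 15*1 = -17 - 15 = -32)
(1/(T(J) + P(31)) - R)² = (1/(12 + (9 - 1*31)) - 1*(-32))² = (1/(12 + (9 - 31)) + 32)² = (1/(12 - 22) + 32)² = (1/(-10) + 32)² = (-⅒ + 32)² = (319/10)² = 101761/100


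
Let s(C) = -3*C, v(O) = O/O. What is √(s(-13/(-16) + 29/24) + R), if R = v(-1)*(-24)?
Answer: I*√481/4 ≈ 5.4829*I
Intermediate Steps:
v(O) = 1
R = -24 (R = 1*(-24) = -24)
√(s(-13/(-16) + 29/24) + R) = √(-3*(-13/(-16) + 29/24) - 24) = √(-3*(-13*(-1/16) + 29*(1/24)) - 24) = √(-3*(13/16 + 29/24) - 24) = √(-3*97/48 - 24) = √(-97/16 - 24) = √(-481/16) = I*√481/4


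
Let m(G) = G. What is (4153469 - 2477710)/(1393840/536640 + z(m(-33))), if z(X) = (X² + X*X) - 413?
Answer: 11240991372/11857043 ≈ 948.04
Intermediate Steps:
z(X) = -413 + 2*X² (z(X) = (X² + X²) - 413 = 2*X² - 413 = -413 + 2*X²)
(4153469 - 2477710)/(1393840/536640 + z(m(-33))) = (4153469 - 2477710)/(1393840/536640 + (-413 + 2*(-33)²)) = 1675759/(1393840*(1/536640) + (-413 + 2*1089)) = 1675759/(17423/6708 + (-413 + 2178)) = 1675759/(17423/6708 + 1765) = 1675759/(11857043/6708) = 1675759*(6708/11857043) = 11240991372/11857043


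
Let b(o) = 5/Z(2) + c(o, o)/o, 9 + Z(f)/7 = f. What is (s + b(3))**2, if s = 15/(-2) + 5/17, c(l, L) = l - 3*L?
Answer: 240467049/2775556 ≈ 86.637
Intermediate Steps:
Z(f) = -63 + 7*f
b(o) = -103/49 (b(o) = 5/(-63 + 7*2) + (o - 3*o)/o = 5/(-63 + 14) + (-2*o)/o = 5/(-49) - 2 = 5*(-1/49) - 2 = -5/49 - 2 = -103/49)
s = -245/34 (s = 15*(-1/2) + 5*(1/17) = -15/2 + 5/17 = -245/34 ≈ -7.2059)
(s + b(3))**2 = (-245/34 - 103/49)**2 = (-15507/1666)**2 = 240467049/2775556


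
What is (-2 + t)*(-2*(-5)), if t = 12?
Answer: 100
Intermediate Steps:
(-2 + t)*(-2*(-5)) = (-2 + 12)*(-2*(-5)) = 10*10 = 100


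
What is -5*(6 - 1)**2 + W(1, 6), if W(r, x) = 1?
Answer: -124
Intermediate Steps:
-5*(6 - 1)**2 + W(1, 6) = -5*(6 - 1)**2 + 1 = -5*5**2 + 1 = -5*25 + 1 = -125 + 1 = -124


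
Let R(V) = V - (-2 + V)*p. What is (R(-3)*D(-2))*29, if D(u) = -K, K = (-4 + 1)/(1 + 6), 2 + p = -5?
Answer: -3306/7 ≈ -472.29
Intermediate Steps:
p = -7 (p = -2 - 5 = -7)
K = -3/7 ≈ -0.42857
D(u) = 3/7 (D(u) = -1*(-3/7) = 3/7)
R(V) = -14 + 8*V (R(V) = V - (-2 + V)*(-7) = V - (14 - 7*V) = V + (-14 + 7*V) = -14 + 8*V)
(R(-3)*D(-2))*29 = ((-14 + 8*(-3))*(3/7))*29 = ((-14 - 24)*(3/7))*29 = -38*3/7*29 = -114/7*29 = -3306/7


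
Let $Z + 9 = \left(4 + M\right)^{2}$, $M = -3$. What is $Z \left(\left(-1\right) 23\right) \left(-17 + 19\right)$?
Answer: $368$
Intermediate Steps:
$Z = -8$ ($Z = -9 + \left(4 - 3\right)^{2} = -9 + 1^{2} = -9 + 1 = -8$)
$Z \left(\left(-1\right) 23\right) \left(-17 + 19\right) = - 8 \left(\left(-1\right) 23\right) \left(-17 + 19\right) = \left(-8\right) \left(-23\right) 2 = 184 \cdot 2 = 368$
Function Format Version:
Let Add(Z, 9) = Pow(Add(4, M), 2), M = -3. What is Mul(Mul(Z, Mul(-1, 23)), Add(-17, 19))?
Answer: 368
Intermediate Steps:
Z = -8 (Z = Add(-9, Pow(Add(4, -3), 2)) = Add(-9, Pow(1, 2)) = Add(-9, 1) = -8)
Mul(Mul(Z, Mul(-1, 23)), Add(-17, 19)) = Mul(Mul(-8, Mul(-1, 23)), Add(-17, 19)) = Mul(Mul(-8, -23), 2) = Mul(184, 2) = 368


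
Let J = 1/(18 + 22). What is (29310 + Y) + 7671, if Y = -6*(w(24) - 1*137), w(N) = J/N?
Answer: 6048479/160 ≈ 37803.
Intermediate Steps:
J = 1/40 ≈ 0.025000
w(N) = 1/(40*N)
Y = 131519/160 (Y = -6*((1/40)/24 - 1*137) = -6*((1/40)*(1/24) - 137) = -6*(1/960 - 137) = -6*(-131519/960) = 131519/160 ≈ 821.99)
(29310 + Y) + 7671 = (29310 + 131519/160) + 7671 = 4821119/160 + 7671 = 6048479/160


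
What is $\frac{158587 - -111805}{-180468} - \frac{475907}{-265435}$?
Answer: $\frac{3528620989}{11975630895} \approx 0.29465$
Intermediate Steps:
$\frac{158587 - -111805}{-180468} - \frac{475907}{-265435} = \left(158587 + 111805\right) \left(- \frac{1}{180468}\right) - - \frac{475907}{265435} = 270392 \left(- \frac{1}{180468}\right) + \frac{475907}{265435} = - \frac{67598}{45117} + \frac{475907}{265435} = \frac{3528620989}{11975630895}$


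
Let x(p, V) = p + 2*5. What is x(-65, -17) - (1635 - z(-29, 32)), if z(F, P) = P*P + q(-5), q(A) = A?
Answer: -671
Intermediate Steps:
x(p, V) = 10 + p (x(p, V) = p + 10 = 10 + p)
z(F, P) = -5 + P**2 (z(F, P) = P*P - 5 = P**2 - 5 = -5 + P**2)
x(-65, -17) - (1635 - z(-29, 32)) = (10 - 65) - (1635 - (-5 + 32**2)) = -55 - (1635 - (-5 + 1024)) = -55 - (1635 - 1*1019) = -55 - (1635 - 1019) = -55 - 1*616 = -55 - 616 = -671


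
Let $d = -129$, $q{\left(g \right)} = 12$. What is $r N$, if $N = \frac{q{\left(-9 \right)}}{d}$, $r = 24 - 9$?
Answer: $- \frac{60}{43} \approx -1.3953$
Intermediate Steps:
$r = 15$
$N = - \frac{4}{43}$ ($N = \frac{12}{-129} = 12 \left(- \frac{1}{129}\right) = - \frac{4}{43} \approx -0.093023$)
$r N = 15 \left(- \frac{4}{43}\right) = - \frac{60}{43}$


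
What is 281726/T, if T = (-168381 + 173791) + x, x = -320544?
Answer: -140863/157567 ≈ -0.89399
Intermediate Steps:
T = -315134 (T = (-168381 + 173791) - 320544 = 5410 - 320544 = -315134)
281726/T = 281726/(-315134) = 281726*(-1/315134) = -140863/157567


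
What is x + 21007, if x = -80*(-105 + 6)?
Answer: 28927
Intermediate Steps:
x = 7920 (x = -80*(-99) = 7920)
x + 21007 = 7920 + 21007 = 28927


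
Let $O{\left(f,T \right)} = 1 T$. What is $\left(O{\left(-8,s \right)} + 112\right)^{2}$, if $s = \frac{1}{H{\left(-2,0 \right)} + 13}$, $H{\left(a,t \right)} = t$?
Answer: $\frac{2122849}{169} \approx 12561.0$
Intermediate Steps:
$s = \frac{1}{13}$ ($s = \frac{1}{0 + 13} = \frac{1}{13} \approx 0.076923$)
$O{\left(f,T \right)} = T$
$\left(O{\left(-8,s \right)} + 112\right)^{2} = \left(\frac{1}{13} + 112\right)^{2} = \left(\frac{1457}{13}\right)^{2} = \frac{2122849}{169}$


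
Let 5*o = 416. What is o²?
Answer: 173056/25 ≈ 6922.2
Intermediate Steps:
o = 416/5 (o = (⅕)*416 = 416/5 ≈ 83.200)
o² = (416/5)² = 173056/25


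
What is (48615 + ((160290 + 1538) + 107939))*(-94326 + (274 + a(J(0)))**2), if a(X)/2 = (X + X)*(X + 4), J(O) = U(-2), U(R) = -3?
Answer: -8176686524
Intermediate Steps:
J(O) = -3
a(X) = 4*X*(4 + X) (a(X) = 2*((X + X)*(X + 4)) = 2*((2*X)*(4 + X)) = 2*(2*X*(4 + X)) = 4*X*(4 + X))
(48615 + ((160290 + 1538) + 107939))*(-94326 + (274 + a(J(0)))**2) = (48615 + ((160290 + 1538) + 107939))*(-94326 + (274 + 4*(-3)*(4 - 3))**2) = (48615 + (161828 + 107939))*(-94326 + (274 + 4*(-3)*1)**2) = (48615 + 269767)*(-94326 + (274 - 12)**2) = 318382*(-94326 + 262**2) = 318382*(-94326 + 68644) = 318382*(-25682) = -8176686524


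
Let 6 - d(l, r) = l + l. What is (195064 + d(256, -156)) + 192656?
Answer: 387214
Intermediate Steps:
d(l, r) = 6 - 2*l (d(l, r) = 6 - (l + l) = 6 - 2*l)
(195064 + d(256, -156)) + 192656 = (195064 + (6 - 2*256)) + 192656 = (195064 + (6 - 512)) + 192656 = (195064 - 506) + 192656 = 194558 + 192656 = 387214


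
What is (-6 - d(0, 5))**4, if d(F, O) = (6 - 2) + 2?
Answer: 20736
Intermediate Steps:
d(F, O) = 6 (d(F, O) = 4 + 2 = 6)
(-6 - d(0, 5))**4 = (-6 - 1*6)**4 = (-6 - 6)**4 = (-12)**4 = 20736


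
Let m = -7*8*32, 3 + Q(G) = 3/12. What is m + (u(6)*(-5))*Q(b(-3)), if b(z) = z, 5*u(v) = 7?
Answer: -7091/4 ≈ -1772.8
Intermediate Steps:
u(v) = 7/5 (u(v) = (1/5)*7 = 7/5)
Q(G) = -11/4 (Q(G) = -3 + 3/12 = -3 + 3*(1/12) = -3 + 1/4 = -11/4)
m = -1792 (m = -56*32 = -1792)
m + (u(6)*(-5))*Q(b(-3)) = -1792 + ((7/5)*(-5))*(-11/4) = -1792 - 7*(-11/4) = -1792 + 77/4 = -7091/4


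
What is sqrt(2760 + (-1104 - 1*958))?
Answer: sqrt(698) ≈ 26.420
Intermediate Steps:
sqrt(2760 + (-1104 - 1*958)) = sqrt(2760 + (-1104 - 958)) = sqrt(2760 - 2062) = sqrt(698)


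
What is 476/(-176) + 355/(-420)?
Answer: -820/231 ≈ -3.5498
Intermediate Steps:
476/(-176) + 355/(-420) = 476*(-1/176) + 355*(-1/420) = -119/44 - 71/84 = -820/231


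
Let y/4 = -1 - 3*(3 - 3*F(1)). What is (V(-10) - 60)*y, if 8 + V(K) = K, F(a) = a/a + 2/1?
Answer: -5304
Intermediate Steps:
F(a) = 3 (F(a) = 1 + 2*1 = 1 + 2 = 3)
V(K) = -8 + K
y = 68 (y = 4*(-1 - 3*(3 - 3*3)) = 4*(-1 - 3*(3 - 9)) = 4*(-1 - 3*(-6)) = 4*(-1 + 18) = 4*17 = 68)
(V(-10) - 60)*y = ((-8 - 10) - 60)*68 = (-18 - 60)*68 = -78*68 = -5304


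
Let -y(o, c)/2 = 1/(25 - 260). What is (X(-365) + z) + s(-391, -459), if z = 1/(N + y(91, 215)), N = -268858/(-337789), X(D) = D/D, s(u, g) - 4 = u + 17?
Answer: -499658071/1358664 ≈ -367.76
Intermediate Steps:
s(u, g) = 21 + u (s(u, g) = 4 + (u + 17) = 4 + (17 + u) = 21 + u)
X(D) = 1
y(o, c) = 2/235 (y(o, c) = -2/(25 - 260) = -2/(-235) = -2*(-1/235) = 2/235)
N = 268858/337789 (N = -268858*(-1/337789) = 268858/337789 ≈ 0.79593)
z = 1688945/1358664 (z = 1/(268858/337789 + 2/235) = 1/(1358664/1688945) = 1688945/1358664 ≈ 1.2431)
(X(-365) + z) + s(-391, -459) = (1 + 1688945/1358664) + (21 - 391) = 3047609/1358664 - 370 = -499658071/1358664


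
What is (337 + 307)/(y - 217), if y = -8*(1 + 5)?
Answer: -644/265 ≈ -2.4302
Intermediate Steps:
y = -48 (y = -8*6 = -48)
(337 + 307)/(y - 217) = (337 + 307)/(-48 - 217) = 644/(-265) = 644*(-1/265) = -644/265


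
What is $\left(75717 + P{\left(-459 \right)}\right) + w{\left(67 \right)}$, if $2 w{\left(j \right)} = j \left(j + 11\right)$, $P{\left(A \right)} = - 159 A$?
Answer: $151311$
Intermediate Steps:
$w{\left(j \right)} = \frac{j \left(11 + j\right)}{2}$ ($w{\left(j \right)} = \frac{j \left(j + 11\right)}{2} = \frac{j \left(11 + j\right)}{2}$)
$\left(75717 + P{\left(-459 \right)}\right) + w{\left(67 \right)} = \left(75717 - -72981\right) + \frac{1}{2} \cdot 67 \left(11 + 67\right) = \left(75717 + 72981\right) + \frac{1}{2} \cdot 67 \cdot 78 = 148698 + 2613 = 151311$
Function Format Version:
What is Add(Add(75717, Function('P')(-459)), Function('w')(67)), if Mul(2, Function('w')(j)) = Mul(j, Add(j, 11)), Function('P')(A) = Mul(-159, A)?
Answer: 151311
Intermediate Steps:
Function('w')(j) = Mul(Rational(1, 2), j, Add(11, j)) (Function('w')(j) = Mul(Rational(1, 2), Mul(j, Add(j, 11))) = Mul(Rational(1, 2), Mul(j, Add(11, j))) = Mul(Rational(1, 2), j, Add(11, j)))
Add(Add(75717, Function('P')(-459)), Function('w')(67)) = Add(Add(75717, Mul(-159, -459)), Mul(Rational(1, 2), 67, Add(11, 67))) = Add(Add(75717, 72981), Mul(Rational(1, 2), 67, 78)) = Add(148698, 2613) = 151311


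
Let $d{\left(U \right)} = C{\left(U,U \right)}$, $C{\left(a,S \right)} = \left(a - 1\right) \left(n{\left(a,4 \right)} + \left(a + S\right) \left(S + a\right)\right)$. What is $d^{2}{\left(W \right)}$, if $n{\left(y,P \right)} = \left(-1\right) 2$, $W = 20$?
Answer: $921851044$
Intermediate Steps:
$n{\left(y,P \right)} = -2$
$C{\left(a,S \right)} = \left(-1 + a\right) \left(-2 + \left(S + a\right)^{2}\right)$ ($C{\left(a,S \right)} = \left(a - 1\right) \left(-2 + \left(a + S\right) \left(S + a\right)\right) = \left(-1 + a\right) \left(-2 + \left(S + a\right) \left(S + a\right)\right) = \left(-1 + a\right) \left(-2 + \left(S + a\right)^{2}\right)$)
$d{\left(U \right)} = 2 - 4 U^{2} - 2 U + 4 U^{3}$ ($d{\left(U \right)} = 2 - \left(U + U\right)^{2} - 2 U + U \left(U + U\right)^{2} = 2 - \left(2 U\right)^{2} - 2 U + U \left(2 U\right)^{2} = 2 - 4 U^{2} - 2 U + U 4 U^{2} = 2 - 4 U^{2} - 2 U + 4 U^{3}$)
$d^{2}{\left(W \right)} = \left(2 - 4 \cdot 20^{2} - 40 + 4 \cdot 20^{3}\right)^{2} = \left(2 - 1600 - 40 + 4 \cdot 8000\right)^{2} = \left(2 - 1600 - 40 + 32000\right)^{2} = 30362^{2} = 921851044$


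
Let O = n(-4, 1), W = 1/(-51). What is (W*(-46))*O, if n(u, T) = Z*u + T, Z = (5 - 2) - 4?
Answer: 230/51 ≈ 4.5098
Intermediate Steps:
W = -1/51 ≈ -0.019608
Z = -1 (Z = 3 - 4 = -1)
n(u, T) = T - u (n(u, T) = -u + T = T - u)
O = 5 (O = 1 - 1*(-4) = 1 + 4 = 5)
(W*(-46))*O = -1/51*(-46)*5 = (46/51)*5 = 230/51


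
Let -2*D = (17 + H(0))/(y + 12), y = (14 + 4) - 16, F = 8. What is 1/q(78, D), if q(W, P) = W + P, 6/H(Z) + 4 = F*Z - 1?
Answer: 140/10841 ≈ 0.012914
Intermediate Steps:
y = 2 (y = 18 - 16 = 2)
H(Z) = 6/(-5 + 8*Z) (H(Z) = 6/(-4 + (8*Z - 1)) = 6/(-4 + (-1 + 8*Z)) = 6/(-5 + 8*Z))
D = -79/140 (D = -(17 + 6/(-5 + 8*0))/(2*(2 + 12)) = -(17 + 6/(-5 + 0))/(2*14) = -(17 + 6/(-5))/(2*14) = -(17 + 6*(-⅕))/(2*14) = -(17 - 6/5)/(2*14) = -79/(10*14) = -½*79/70 = -79/140 ≈ -0.56429)
q(W, P) = P + W
1/q(78, D) = 1/(-79/140 + 78) = 1/(10841/140) = 140/10841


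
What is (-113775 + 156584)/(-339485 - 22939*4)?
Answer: -42809/431241 ≈ -0.099269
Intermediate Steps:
(-113775 + 156584)/(-339485 - 22939*4) = 42809/(-339485 - 91756) = 42809/(-431241) = 42809*(-1/431241) = -42809/431241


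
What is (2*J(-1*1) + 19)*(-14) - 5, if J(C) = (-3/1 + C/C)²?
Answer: -383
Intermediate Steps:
J(C) = 4 (J(C) = (-3*1 + 1)² = (-3 + 1)² = (-2)² = 4)
(2*J(-1*1) + 19)*(-14) - 5 = (2*4 + 19)*(-14) - 5 = (8 + 19)*(-14) - 5 = 27*(-14) - 5 = -378 - 5 = -383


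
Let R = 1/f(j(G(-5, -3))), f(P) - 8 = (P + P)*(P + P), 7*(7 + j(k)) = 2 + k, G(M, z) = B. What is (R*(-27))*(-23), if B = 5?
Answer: 621/152 ≈ 4.0855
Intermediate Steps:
G(M, z) = 5
j(k) = -47/7 + k/7 (j(k) = -7 + (2 + k)/7 = -7 + (2/7 + k/7) = -47/7 + k/7)
f(P) = 8 + 4*P**2 (f(P) = 8 + (P + P)*(P + P) = 8 + (2*P)*(2*P) = 8 + 4*P**2)
R = 1/152 (R = 1/(8 + 4*(-47/7 + (1/7)*5)**2) = 1/(8 + 4*(-47/7 + 5/7)**2) = 1/(8 + 4*(-6)**2) = 1/(8 + 4*36) = 1/(8 + 144) = 1/152 ≈ 0.0065789)
(R*(-27))*(-23) = ((1/152)*(-27))*(-23) = -27/152*(-23) = 621/152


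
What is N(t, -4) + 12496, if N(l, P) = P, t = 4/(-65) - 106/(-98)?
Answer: 12492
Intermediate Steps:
t = 3249/3185 (t = 4*(-1/65) - 106*(-1/98) = -4/65 + 53/49 = 3249/3185 ≈ 1.0201)
N(t, -4) + 12496 = -4 + 12496 = 12492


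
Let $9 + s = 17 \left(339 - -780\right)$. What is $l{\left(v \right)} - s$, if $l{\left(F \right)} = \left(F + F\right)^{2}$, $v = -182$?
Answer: $113482$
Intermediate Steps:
$l{\left(F \right)} = 4 F^{2}$ ($l{\left(F \right)} = \left(2 F\right)^{2} = 4 F^{2}$)
$s = 19014$ ($s = -9 + 17 \left(339 - -780\right) = -9 + 17 \left(339 + 780\right) = -9 + 17 \cdot 1119 = -9 + 19023 = 19014$)
$l{\left(v \right)} - s = 4 \left(-182\right)^{2} - 19014 = 4 \cdot 33124 - 19014 = 132496 - 19014 = 113482$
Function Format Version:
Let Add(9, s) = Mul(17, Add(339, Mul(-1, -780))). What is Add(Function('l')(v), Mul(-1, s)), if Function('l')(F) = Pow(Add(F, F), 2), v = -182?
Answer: 113482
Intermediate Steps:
Function('l')(F) = Mul(4, Pow(F, 2)) (Function('l')(F) = Pow(Mul(2, F), 2) = Mul(4, Pow(F, 2)))
s = 19014 (s = Add(-9, Mul(17, Add(339, Mul(-1, -780)))) = Add(-9, Mul(17, Add(339, 780))) = Add(-9, Mul(17, 1119)) = Add(-9, 19023) = 19014)
Add(Function('l')(v), Mul(-1, s)) = Add(Mul(4, Pow(-182, 2)), Mul(-1, 19014)) = Add(Mul(4, 33124), -19014) = Add(132496, -19014) = 113482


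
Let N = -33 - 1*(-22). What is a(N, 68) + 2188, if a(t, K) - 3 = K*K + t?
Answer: 6804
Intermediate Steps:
N = -11 (N = -33 + 22 = -11)
a(t, K) = 3 + t + K² (a(t, K) = 3 + (K*K + t) = 3 + (K² + t) = 3 + (t + K²) = 3 + t + K²)
a(N, 68) + 2188 = (3 - 11 + 68²) + 2188 = (3 - 11 + 4624) + 2188 = 4616 + 2188 = 6804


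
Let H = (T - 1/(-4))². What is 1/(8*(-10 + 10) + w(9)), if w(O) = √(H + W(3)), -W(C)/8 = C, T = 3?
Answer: -4*I*√215/215 ≈ -0.2728*I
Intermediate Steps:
W(C) = -8*C
H = 169/16 (H = (3 - 1/(-4))² = (3 - 1*(-¼))² = (3 + ¼)² = (13/4)² = 169/16 ≈ 10.563)
w(O) = I*√215/4 (w(O) = √(169/16 - 8*3) = √(169/16 - 24) = √(-215/16) = I*√215/4)
1/(8*(-10 + 10) + w(9)) = 1/(8*(-10 + 10) + I*√215/4) = 1/(8*0 + I*√215/4) = 1/(0 + I*√215/4) = 1/(I*√215/4) = -4*I*√215/215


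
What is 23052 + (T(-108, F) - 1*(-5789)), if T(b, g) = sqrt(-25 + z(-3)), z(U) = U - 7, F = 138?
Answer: 28841 + I*sqrt(35) ≈ 28841.0 + 5.9161*I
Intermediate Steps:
z(U) = -7 + U
T(b, g) = I*sqrt(35) (T(b, g) = sqrt(-25 + (-7 - 3)) = sqrt(-25 - 10) = sqrt(-35) = I*sqrt(35))
23052 + (T(-108, F) - 1*(-5789)) = 23052 + (I*sqrt(35) - 1*(-5789)) = 23052 + (I*sqrt(35) + 5789) = 23052 + (5789 + I*sqrt(35)) = 28841 + I*sqrt(35)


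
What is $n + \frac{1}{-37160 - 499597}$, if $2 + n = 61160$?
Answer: $\frac{32826984605}{536757} \approx 61158.0$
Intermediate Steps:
$n = 61158$ ($n = -2 + 61160 = 61158$)
$n + \frac{1}{-37160 - 499597} = 61158 + \frac{1}{-37160 - 499597} = 61158 + \frac{1}{-536757} = 61158 - \frac{1}{536757} = \frac{32826984605}{536757}$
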